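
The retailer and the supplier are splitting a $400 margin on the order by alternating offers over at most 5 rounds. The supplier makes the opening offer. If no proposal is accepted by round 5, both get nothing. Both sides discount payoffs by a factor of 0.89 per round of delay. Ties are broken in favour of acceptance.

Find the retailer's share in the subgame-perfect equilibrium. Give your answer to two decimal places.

Round 5 (the supplier proposes): the retailer will accept anything ≥ 0, so the supplier offers 0 and keeps 400.
Round 4 (the retailer proposes): the supplier can get 400 next round, worth 0.89 × 400 = 356 now. The retailer offers 356 and keeps 400 − 356 = 44.
Round 3 (the supplier proposes): the retailer can get 44 next round, worth 0.89 × 44 = 39.16 now; the supplier offers that and keeps 360.84.
Round 2 (the retailer proposes): the supplier can get 360.84 next round, worth 0.89 × 360.84 = 321.1476 now. The retailer offers 321.1476 and keeps 400 − 321.1476 = 78.8524.
Round 1 (the supplier proposes): the retailer can get 78.8524 next round, worth 0.89 × 78.8524 = 70.178636 now; the supplier offers that and keeps 329.821364.

70.18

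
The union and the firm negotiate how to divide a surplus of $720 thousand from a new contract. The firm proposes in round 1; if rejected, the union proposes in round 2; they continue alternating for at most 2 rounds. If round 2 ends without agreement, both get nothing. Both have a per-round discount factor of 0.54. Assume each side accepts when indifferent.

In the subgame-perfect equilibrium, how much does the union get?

388.8

Round 2 (the union proposes): rejection yields 0 for the firm; the union offers 0 and keeps 720.
Round 1 (the firm proposes): the union can get 720 next round, worth 0.54 × 720 = 388.8 now. The firm offers 388.8 and keeps 720 − 388.8 = 331.2.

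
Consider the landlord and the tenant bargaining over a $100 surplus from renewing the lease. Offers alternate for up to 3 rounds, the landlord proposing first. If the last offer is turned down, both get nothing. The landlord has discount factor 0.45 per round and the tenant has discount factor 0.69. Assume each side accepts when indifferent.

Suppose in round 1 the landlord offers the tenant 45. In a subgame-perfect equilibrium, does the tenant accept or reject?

Work out the tenant's continuation value if the offer is rejected.
Round 3 (the landlord proposes): the tenant will accept anything ≥ 0, so the landlord offers 0 and keeps 100.
Round 2 (the tenant proposes): the landlord can get 100 next round, worth 0.45 × 100 = 45 now. The tenant offers 45 and keeps 100 − 45 = 55.
So by rejecting in round 1, the tenant gets 55 next round, worth 0.69 × 55 = 37.95 now.
Offer 45 ≥ 37.95, so the tenant accepts.

Accept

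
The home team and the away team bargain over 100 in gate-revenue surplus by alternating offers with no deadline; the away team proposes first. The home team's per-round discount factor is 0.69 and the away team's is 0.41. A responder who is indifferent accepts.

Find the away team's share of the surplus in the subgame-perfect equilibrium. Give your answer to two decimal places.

43.23

When the away team proposes, the home team accepts any offer worth at least 0.69 times what the home team would get by proposing next round; and vice versa.
This gives x = 100 − 0.69y and y = 100 − 0.41x, where x and y are each side's share when it proposes.
Hence (1 − 0.69·0.41)x = 100(1 − 0.69), i.e. 0.7171·x = 31.
x ≈ 43.2297; the home team's share is 100 − x ≈ 56.7703.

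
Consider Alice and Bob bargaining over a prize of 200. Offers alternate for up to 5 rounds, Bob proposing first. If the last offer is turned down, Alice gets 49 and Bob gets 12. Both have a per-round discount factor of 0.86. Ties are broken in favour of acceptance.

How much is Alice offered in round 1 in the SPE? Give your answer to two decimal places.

68.69

Round 5 (Bob proposes): Alice gets 49 if talks fail, so Bob offers 49 and keeps 151.
Round 4 (Alice proposes): Bob can get 151 next round, worth 0.86 × 151 = 129.86 now; Alice offers that and keeps 70.14.
Round 3 (Bob proposes): Alice can get 70.14 next round, worth 0.86 × 70.14 = 60.3204 now, so Bob offers 60.3204, keeping 139.6796.
Round 2 (Alice proposes): Bob can get 139.6796 next round, worth 0.86 × 139.6796 = 120.124456 now; Alice offers that and keeps 79.875544.
Round 1 (Bob proposes): Alice can get 79.875544 next round, worth 0.86 × 79.875544 = 68.69296784 now, so Bob offers 68.69296784, keeping 131.30703216.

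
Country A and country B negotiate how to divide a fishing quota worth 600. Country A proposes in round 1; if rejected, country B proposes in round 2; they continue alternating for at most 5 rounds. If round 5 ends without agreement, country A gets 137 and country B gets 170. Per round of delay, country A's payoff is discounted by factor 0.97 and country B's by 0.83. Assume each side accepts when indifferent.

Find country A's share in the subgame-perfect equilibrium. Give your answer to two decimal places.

462.84

Solve by backward induction from round 5.
Round 5 (country A proposes): country B gets 170 if talks fail, so country A offers 170 and keeps 430.
Round 4 (country B proposes): country A can get 430 next round, worth 0.97 × 430 = 417.1 now, so country B offers 417.1, keeping 182.9.
Round 3 (country A proposes): country B can get 182.9 next round, worth 0.83 × 182.9 = 151.807 now, so country A offers 151.807, keeping 448.193.
Round 2 (country B proposes): country A can get 448.193 next round, worth 0.97 × 448.193 = 434.74721 now; country B offers that and keeps 165.25279.
Round 1 (country A proposes): country B can get 165.25279 next round, worth 0.83 × 165.25279 = 137.1598157 now; country A offers that and keeps 462.8401843.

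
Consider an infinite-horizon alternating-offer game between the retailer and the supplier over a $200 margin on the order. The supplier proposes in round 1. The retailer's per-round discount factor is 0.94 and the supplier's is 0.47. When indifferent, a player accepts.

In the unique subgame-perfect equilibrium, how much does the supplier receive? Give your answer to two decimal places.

In a stationary SPE each proposer offers the other exactly their discounted continuation value.
If the supplier keeps x when proposing and the retailer keeps y when proposing, then x = 200 − 0.94y and y = 200 − 0.47x.
Solving: x = 200(1 − 0.94) / (1 − 0.47·0.94) = 12 / 0.5582 ≈ 21.4977.
The retailer gets 200 − 21.4977 ≈ 178.5023.

21.50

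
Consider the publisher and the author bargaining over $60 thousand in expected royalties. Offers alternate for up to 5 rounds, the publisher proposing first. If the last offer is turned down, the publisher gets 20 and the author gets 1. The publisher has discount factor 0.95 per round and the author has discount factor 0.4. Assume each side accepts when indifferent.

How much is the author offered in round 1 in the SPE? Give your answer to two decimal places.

Round 5 (the publisher proposes): the author gets 1 if talks fail, so the publisher offers 1 and keeps 59.
Round 4 (the author proposes): the publisher can get 59 next round, worth 0.95 × 59 = 56.05 now. The author offers 56.05 and keeps 60 − 56.05 = 3.95.
Round 3 (the publisher proposes): the author can get 3.95 next round, worth 0.4 × 3.95 = 1.58 now, so the publisher offers 1.58, keeping 58.42.
Round 2 (the author proposes): the publisher can get 58.42 next round, worth 0.95 × 58.42 = 55.499 now, so the author offers 55.499, keeping 4.501.
Round 1 (the publisher proposes): the author can get 4.501 next round, worth 0.4 × 4.501 = 1.8004 now. The publisher offers 1.8004 and keeps 60 − 1.8004 = 58.1996.

1.80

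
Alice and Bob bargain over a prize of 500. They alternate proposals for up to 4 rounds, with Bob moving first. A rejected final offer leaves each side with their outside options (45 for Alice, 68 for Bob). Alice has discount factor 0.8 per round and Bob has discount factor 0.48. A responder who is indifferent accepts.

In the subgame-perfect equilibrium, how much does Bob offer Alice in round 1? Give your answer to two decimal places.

Round 4 (Alice proposes): Bob gets 68 if talks fail, so Alice offers 68 and keeps 432.
Round 3 (Bob proposes): Alice can get 432 next round, worth 0.8 × 432 = 345.6 now. Bob offers 345.6 and keeps 500 − 345.6 = 154.4.
Round 2 (Alice proposes): Bob can get 154.4 next round, worth 0.48 × 154.4 = 74.112 now, so Alice offers 74.112, keeping 425.888.
Round 1 (Bob proposes): Alice can get 425.888 next round, worth 0.8 × 425.888 = 340.7104 now. Bob offers 340.7104 and keeps 500 − 340.7104 = 159.2896.

340.71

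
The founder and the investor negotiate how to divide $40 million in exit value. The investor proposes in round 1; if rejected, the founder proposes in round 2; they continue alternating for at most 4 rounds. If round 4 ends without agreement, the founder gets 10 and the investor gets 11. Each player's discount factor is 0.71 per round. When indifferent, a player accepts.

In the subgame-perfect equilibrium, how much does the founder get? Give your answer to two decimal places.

Work backward from the last round.
Round 4 (the founder proposes): the investor gets 11 if talks fail, so the founder offers 11 and keeps 29.
Round 3 (the investor proposes): the founder can get 29 next round, worth 0.71 × 29 = 20.59 now. The investor offers 20.59 and keeps 40 − 20.59 = 19.41.
Round 2 (the founder proposes): the investor can get 19.41 next round, worth 0.71 × 19.41 = 13.7811 now. The founder offers 13.7811 and keeps 40 − 13.7811 = 26.2189.
Round 1 (the investor proposes): the founder can get 26.2189 next round, worth 0.71 × 26.2189 = 18.615419 now, so the investor offers 18.615419, keeping 21.384581.

18.62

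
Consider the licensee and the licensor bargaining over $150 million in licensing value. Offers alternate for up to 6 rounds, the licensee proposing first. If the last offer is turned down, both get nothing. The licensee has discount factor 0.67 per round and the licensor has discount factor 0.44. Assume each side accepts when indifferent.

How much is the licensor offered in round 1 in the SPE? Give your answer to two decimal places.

33.94

Round 6 (the licensor proposes): rejection yields 0 for the licensee; the licensor offers 0 and keeps 150.
Round 5 (the licensee proposes): the licensor can get 150 next round, worth 0.44 × 150 = 66 now; the licensee offers that and keeps 84.
Round 4 (the licensor proposes): the licensee can get 84 next round, worth 0.67 × 84 = 56.28 now. The licensor offers 56.28 and keeps 150 − 56.28 = 93.72.
Round 3 (the licensee proposes): the licensor can get 93.72 next round, worth 0.44 × 93.72 = 41.2368 now; the licensee offers that and keeps 108.7632.
Round 2 (the licensor proposes): the licensee can get 108.7632 next round, worth 0.67 × 108.7632 = 72.871344 now. The licensor offers 72.871344 and keeps 150 − 72.871344 = 77.128656.
Round 1 (the licensee proposes): the licensor can get 77.128656 next round, worth 0.44 × 77.128656 = 33.93660864 now, so the licensee offers 33.93660864, keeping 116.06339136.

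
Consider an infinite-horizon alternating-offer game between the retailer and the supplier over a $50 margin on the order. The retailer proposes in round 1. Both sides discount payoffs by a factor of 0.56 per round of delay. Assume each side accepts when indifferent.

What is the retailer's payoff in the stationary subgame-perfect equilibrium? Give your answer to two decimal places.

When the retailer proposes, the supplier accepts any offer worth at least 0.56 times what the supplier would get by proposing next round; and vice versa.
This gives x = 50 − 0.56y and y = 50 − 0.56x, where x and y are each side's share when it proposes.
Hence (1 − 0.56·0.56)x = 50(1 − 0.56), i.e. 0.6864·x = 22.
x ≈ 32.0513; the supplier's share is 50 − x ≈ 17.9487.

32.05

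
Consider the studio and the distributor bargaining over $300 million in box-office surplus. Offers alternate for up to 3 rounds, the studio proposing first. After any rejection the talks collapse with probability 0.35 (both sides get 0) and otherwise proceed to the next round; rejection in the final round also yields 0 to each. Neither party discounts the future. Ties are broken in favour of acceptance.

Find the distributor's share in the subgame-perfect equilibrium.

By backward induction:
Round 3 (the studio proposes): rejection yields 0 for the distributor; the studio offers 0 and keeps 300.
Round 2 (the distributor proposes): rejecting gives the studio an expected 0.65 × 300 = 195, so the distributor offers 195, keeping 105.
Round 1 (the studio proposes): rejecting gives the distributor an expected 0.65 × 105 = 68.25. The studio offers 68.25 and keeps 300 − 68.25 = 231.75.

68.25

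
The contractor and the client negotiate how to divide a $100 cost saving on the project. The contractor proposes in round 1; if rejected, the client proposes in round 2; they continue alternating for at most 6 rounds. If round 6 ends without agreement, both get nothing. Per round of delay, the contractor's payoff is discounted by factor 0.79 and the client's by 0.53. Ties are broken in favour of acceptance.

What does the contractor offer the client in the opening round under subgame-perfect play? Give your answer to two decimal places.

25.08

Solve by backward induction from round 6.
Round 6 (the client proposes): rejection yields 0 for the contractor; the client offers 0 and keeps 100.
Round 5 (the contractor proposes): the client can get 100 next round, worth 0.53 × 100 = 53 now, so the contractor offers 53, keeping 47.
Round 4 (the client proposes): the contractor can get 47 next round, worth 0.79 × 47 = 37.13 now; the client offers that and keeps 62.87.
Round 3 (the contractor proposes): the client can get 62.87 next round, worth 0.53 × 62.87 = 33.3211 now, so the contractor offers 33.3211, keeping 66.6789.
Round 2 (the client proposes): the contractor can get 66.6789 next round, worth 0.79 × 66.6789 = 52.676331 now. The client offers 52.676331 and keeps 100 − 52.676331 = 47.323669.
Round 1 (the contractor proposes): the client can get 47.323669 next round, worth 0.53 × 47.323669 = 25.08154457 now; the contractor offers that and keeps 74.91845543.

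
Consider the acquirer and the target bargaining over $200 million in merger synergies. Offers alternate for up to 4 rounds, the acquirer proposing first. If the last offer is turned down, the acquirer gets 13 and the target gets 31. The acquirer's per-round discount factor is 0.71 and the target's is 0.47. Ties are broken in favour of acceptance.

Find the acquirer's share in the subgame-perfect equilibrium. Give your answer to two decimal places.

Round 4 (the target proposes): the acquirer gets 13 if talks fail, so the target offers 13 and keeps 187.
Round 3 (the acquirer proposes): the target can get 187 next round, worth 0.47 × 187 = 87.89 now. The acquirer offers 87.89 and keeps 200 − 87.89 = 112.11.
Round 2 (the target proposes): the acquirer can get 112.11 next round, worth 0.71 × 112.11 = 79.5981 now; the target offers that and keeps 120.4019.
Round 1 (the acquirer proposes): the target can get 120.4019 next round, worth 0.47 × 120.4019 = 56.588893 now, so the acquirer offers 56.588893, keeping 143.411107.

143.41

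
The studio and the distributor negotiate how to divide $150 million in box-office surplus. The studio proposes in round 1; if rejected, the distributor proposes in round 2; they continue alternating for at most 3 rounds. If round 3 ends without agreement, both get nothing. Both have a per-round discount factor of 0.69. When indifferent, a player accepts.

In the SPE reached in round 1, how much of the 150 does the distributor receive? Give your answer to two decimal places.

32.09

Round 3 (the studio proposes): rejection yields 0 for the distributor; the studio offers 0 and keeps 150.
Round 2 (the distributor proposes): the studio can get 150 next round, worth 0.69 × 150 = 103.5 now, so the distributor offers 103.5, keeping 46.5.
Round 1 (the studio proposes): the distributor can get 46.5 next round, worth 0.69 × 46.5 = 32.085 now; the studio offers that and keeps 117.915.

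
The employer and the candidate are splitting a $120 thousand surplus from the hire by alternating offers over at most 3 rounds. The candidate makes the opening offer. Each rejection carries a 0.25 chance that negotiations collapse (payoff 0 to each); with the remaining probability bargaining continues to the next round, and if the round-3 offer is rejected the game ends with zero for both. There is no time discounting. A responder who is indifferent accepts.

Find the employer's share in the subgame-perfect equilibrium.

22.5

By backward induction:
Round 3 (the candidate proposes): rejection yields 0 for the employer; the candidate offers 0 and keeps 120.
Round 2 (the employer proposes): rejecting gives the candidate an expected 0.75 × 120 = 90; the employer offers that and keeps 30.
Round 1 (the candidate proposes): rejecting gives the employer an expected 0.75 × 30 = 22.5; the candidate offers that and keeps 97.5.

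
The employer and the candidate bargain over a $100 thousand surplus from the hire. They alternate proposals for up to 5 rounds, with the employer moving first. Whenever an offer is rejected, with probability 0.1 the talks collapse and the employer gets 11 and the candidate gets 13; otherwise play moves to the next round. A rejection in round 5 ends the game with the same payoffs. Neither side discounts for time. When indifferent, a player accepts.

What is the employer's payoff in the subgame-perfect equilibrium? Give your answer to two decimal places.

74.62

Round 5 (the employer proposes): the candidate gets 13 if talks fail, so the employer offers 13 and keeps 87.
Round 4 (the candidate proposes): rejecting gives the employer an expected 0.9 × 87 + 0.1 × 11 = 79.4. The candidate offers 79.4 and keeps 100 − 79.4 = 20.6.
Round 3 (the employer proposes): rejecting gives the candidate an expected 0.9 × 20.6 + 0.1 × 13 = 19.84; the employer offers that and keeps 80.16.
Round 2 (the candidate proposes): rejecting gives the employer an expected 0.9 × 80.16 + 0.1 × 11 = 73.244, so the candidate offers 73.244, keeping 26.756.
Round 1 (the employer proposes): rejecting gives the candidate an expected 0.9 × 26.756 + 0.1 × 13 = 25.3804; the employer offers that and keeps 74.6196.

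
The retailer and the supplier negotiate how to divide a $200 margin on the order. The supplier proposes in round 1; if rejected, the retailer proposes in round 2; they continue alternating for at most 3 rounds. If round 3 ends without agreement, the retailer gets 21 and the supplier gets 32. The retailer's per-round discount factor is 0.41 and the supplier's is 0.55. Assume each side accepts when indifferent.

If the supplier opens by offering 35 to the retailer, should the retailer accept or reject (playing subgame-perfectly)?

Work out the retailer's continuation value if the offer is rejected.
Round 3 (the supplier proposes): the retailer gets 21 if talks fail, so the supplier offers 21 and keeps 179.
Round 2 (the retailer proposes): the supplier can get 179 next round, worth 0.55 × 179 = 98.45 now. The retailer offers 98.45 and keeps 200 − 98.45 = 101.55.
So by rejecting in round 1, the retailer gets 101.55 next round, worth 0.41 × 101.55 = 41.6355 now.
Offer 35 < 41.6355, so the retailer rejects.

Reject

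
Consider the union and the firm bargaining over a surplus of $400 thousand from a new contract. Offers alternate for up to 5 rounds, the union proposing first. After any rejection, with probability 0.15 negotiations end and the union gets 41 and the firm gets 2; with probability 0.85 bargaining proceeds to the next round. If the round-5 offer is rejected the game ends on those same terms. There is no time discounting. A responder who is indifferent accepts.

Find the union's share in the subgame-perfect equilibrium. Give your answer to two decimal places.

By backward induction:
Round 5 (the union proposes): the firm gets 2 if talks fail, so the union offers 2 and keeps 398.
Round 4 (the firm proposes): rejecting gives the union an expected 0.85 × 398 + 0.15 × 41 = 344.45, so the firm offers 344.45, keeping 55.55.
Round 3 (the union proposes): rejecting gives the firm an expected 0.85 × 55.55 + 0.15 × 2 = 47.5175; the union offers that and keeps 352.4825.
Round 2 (the firm proposes): rejecting gives the union an expected 0.85 × 352.4825 + 0.15 × 41 = 305.760125, so the firm offers 305.760125, keeping 94.239875.
Round 1 (the union proposes): rejecting gives the firm an expected 0.85 × 94.239875 + 0.15 × 2 = 80.40389375, so the union offers 80.40389375, keeping 319.59610625.

319.60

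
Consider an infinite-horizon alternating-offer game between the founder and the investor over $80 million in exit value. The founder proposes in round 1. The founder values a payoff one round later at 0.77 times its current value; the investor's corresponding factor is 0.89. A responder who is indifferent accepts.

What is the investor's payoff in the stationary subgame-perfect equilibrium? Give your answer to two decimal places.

52.04

When the founder proposes, the investor accepts any offer worth at least 0.89 times what the investor would get by proposing next round; and vice versa.
This gives x = 80 − 0.89y and y = 80 − 0.77x, where x and y are each side's share when it proposes.
Hence (1 − 0.89·0.77)x = 80(1 − 0.89), i.e. 0.3147·x = 8.8.
x ≈ 27.9631; the investor's share is 80 − x ≈ 52.0369.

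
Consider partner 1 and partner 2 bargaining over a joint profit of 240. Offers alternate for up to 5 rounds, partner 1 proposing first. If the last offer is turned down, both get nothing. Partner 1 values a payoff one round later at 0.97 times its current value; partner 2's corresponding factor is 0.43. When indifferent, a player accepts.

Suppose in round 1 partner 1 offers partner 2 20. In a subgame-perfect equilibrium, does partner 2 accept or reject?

Round 5 (partner 1 proposes): rejection yields 0 for partner 2; partner 1 offers 0 and keeps 240.
Round 4 (partner 2 proposes): partner 1 can get 240 next round, worth 0.97 × 240 = 232.8 now. Partner 2 offers 232.8 and keeps 240 − 232.8 = 7.2.
Round 3 (partner 1 proposes): partner 2 can get 7.2 next round, worth 0.43 × 7.2 = 3.096 now; partner 1 offers that and keeps 236.904.
Round 2 (partner 2 proposes): partner 1 can get 236.904 next round, worth 0.97 × 236.904 = 229.79688 now; partner 2 offers that and keeps 10.20312.
So by rejecting in round 1, partner 2 gets 10.20312 next round, worth 0.43 × 10.20312 = 4.3873416 now.
Offer 20 ≥ 4.3873416, so partner 2 accepts.

Accept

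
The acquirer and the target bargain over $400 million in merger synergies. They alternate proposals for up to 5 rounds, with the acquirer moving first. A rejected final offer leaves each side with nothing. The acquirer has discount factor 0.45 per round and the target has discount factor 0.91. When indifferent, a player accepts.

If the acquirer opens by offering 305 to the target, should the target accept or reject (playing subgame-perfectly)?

Accept

Round 5 (the acquirer proposes): rejection yields 0 for the target; the acquirer offers 0 and keeps 400.
Round 4 (the target proposes): the acquirer can get 400 next round, worth 0.45 × 400 = 180 now. The target offers 180 and keeps 400 − 180 = 220.
Round 3 (the acquirer proposes): the target can get 220 next round, worth 0.91 × 220 = 200.2 now; the acquirer offers that and keeps 199.8.
Round 2 (the target proposes): the acquirer can get 199.8 next round, worth 0.45 × 199.8 = 89.91 now, so the target offers 89.91, keeping 310.09.
So by rejecting in round 1, the target gets 310.09 next round, worth 0.91 × 310.09 = 282.1819 now.
Offer 305 ≥ 282.1819, so the target accepts.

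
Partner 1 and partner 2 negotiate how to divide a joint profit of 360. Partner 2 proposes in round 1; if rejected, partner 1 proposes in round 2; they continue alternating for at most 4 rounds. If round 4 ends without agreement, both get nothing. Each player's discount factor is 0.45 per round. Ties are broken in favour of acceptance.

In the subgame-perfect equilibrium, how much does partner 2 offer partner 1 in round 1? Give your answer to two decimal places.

Solve by backward induction from round 4.
Round 4 (partner 1 proposes): partner 2 will accept anything ≥ 0, so partner 1 offers 0 and keeps 360.
Round 3 (partner 2 proposes): partner 1 can get 360 next round, worth 0.45 × 360 = 162 now; partner 2 offers that and keeps 198.
Round 2 (partner 1 proposes): partner 2 can get 198 next round, worth 0.45 × 198 = 89.1 now, so partner 1 offers 89.1, keeping 270.9.
Round 1 (partner 2 proposes): partner 1 can get 270.9 next round, worth 0.45 × 270.9 = 121.905 now, so partner 2 offers 121.905, keeping 238.095.

121.91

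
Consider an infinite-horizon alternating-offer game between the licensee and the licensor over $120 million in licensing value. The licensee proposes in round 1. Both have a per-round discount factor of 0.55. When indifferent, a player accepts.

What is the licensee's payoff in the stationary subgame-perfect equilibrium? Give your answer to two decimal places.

In a stationary SPE each proposer offers the other exactly their discounted continuation value.
If the licensee keeps x when proposing and the licensor keeps y when proposing, then x = 120 − 0.55y and y = 120 − 0.55x.
Solving: x = 120(1 − 0.55) / (1 − 0.55·0.55) = 54 / 0.6975 ≈ 77.4194.
The licensor gets 120 − 77.4194 ≈ 42.5806.

77.42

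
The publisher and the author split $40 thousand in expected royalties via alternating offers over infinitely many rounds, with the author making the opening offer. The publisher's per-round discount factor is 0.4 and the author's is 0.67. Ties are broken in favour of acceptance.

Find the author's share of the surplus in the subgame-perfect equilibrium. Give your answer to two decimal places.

32.79

Let x be the author's share when the author proposes and y be the publisher's share when the publisher proposes.
The publisher accepts iff offered ≥ 0.4·y, so x = 40 − 0.4y. Symmetrically y = 40 − 0.67x.
Substituting: x = 40 − 0.4(40 − 0.67x), giving x(1 − 0.67·0.4) = 40(1 − 0.4).
So x = 40 × 0.6 / 0.732 ≈ 32.7869, and the publisher receives 40 − x ≈ 7.2131.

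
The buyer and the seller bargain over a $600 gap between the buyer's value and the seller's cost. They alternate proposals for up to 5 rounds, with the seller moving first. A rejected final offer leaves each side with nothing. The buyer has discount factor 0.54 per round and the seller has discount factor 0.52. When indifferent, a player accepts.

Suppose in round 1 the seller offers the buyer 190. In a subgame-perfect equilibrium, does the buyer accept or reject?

Round 5 (the seller proposes): rejection yields 0 for the buyer; the seller offers 0 and keeps 600.
Round 4 (the buyer proposes): the seller can get 600 next round, worth 0.52 × 600 = 312 now. The buyer offers 312 and keeps 600 − 312 = 288.
Round 3 (the seller proposes): the buyer can get 288 next round, worth 0.54 × 288 = 155.52 now. The seller offers 155.52 and keeps 600 − 155.52 = 444.48.
Round 2 (the buyer proposes): the seller can get 444.48 next round, worth 0.52 × 444.48 = 231.1296 now, so the buyer offers 231.1296, keeping 368.8704.
So by rejecting in round 1, the buyer gets 368.8704 next round, worth 0.54 × 368.8704 = 199.190016 now.
Offer 190 < 199.190016, so the buyer rejects.

Reject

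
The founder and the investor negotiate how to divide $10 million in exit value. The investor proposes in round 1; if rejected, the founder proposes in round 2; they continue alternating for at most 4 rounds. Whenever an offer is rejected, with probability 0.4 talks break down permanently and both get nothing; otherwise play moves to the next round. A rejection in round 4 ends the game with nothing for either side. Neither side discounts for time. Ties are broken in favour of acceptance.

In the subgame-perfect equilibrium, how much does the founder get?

Round 4 (the founder proposes): rejection yields 0 for the investor; the founder offers 0 and keeps 10.
Round 3 (the investor proposes): rejecting gives the founder an expected 0.6 × 10 = 6. The investor offers 6 and keeps 10 − 6 = 4.
Round 2 (the founder proposes): rejecting gives the investor an expected 0.6 × 4 = 2.4, so the founder offers 2.4, keeping 7.6.
Round 1 (the investor proposes): rejecting gives the founder an expected 0.6 × 7.6 = 4.56. The investor offers 4.56 and keeps 10 − 4.56 = 5.44.

4.56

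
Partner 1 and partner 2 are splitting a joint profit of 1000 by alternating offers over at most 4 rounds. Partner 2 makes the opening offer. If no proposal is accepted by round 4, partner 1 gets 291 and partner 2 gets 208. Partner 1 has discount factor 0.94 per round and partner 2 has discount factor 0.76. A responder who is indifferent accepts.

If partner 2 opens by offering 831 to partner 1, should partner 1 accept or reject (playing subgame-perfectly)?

Accept

Round 4 (partner 1 proposes): partner 2 gets 208 if talks fail, so partner 1 offers 208 and keeps 792.
Round 3 (partner 2 proposes): partner 1 can get 792 next round, worth 0.94 × 792 = 744.48 now, so partner 2 offers 744.48, keeping 255.52.
Round 2 (partner 1 proposes): partner 2 can get 255.52 next round, worth 0.76 × 255.52 = 194.1952 now; partner 1 offers that and keeps 805.8048.
So by rejecting in round 1, partner 1 gets 805.8048 next round, worth 0.94 × 805.8048 = 757.456512 now.
Offer 831 ≥ 757.456512, so partner 1 accepts.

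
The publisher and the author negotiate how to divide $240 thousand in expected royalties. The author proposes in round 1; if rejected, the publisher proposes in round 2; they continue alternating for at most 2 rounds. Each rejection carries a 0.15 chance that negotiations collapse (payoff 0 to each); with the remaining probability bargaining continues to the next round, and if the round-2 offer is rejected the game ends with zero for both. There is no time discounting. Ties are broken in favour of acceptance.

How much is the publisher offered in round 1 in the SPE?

204

Round 2 (the publisher proposes): the author will accept anything ≥ 0, so the publisher offers 0 and keeps 240.
Round 1 (the author proposes): rejecting gives the publisher an expected 0.85 × 240 = 204. The author offers 204 and keeps 240 − 204 = 36.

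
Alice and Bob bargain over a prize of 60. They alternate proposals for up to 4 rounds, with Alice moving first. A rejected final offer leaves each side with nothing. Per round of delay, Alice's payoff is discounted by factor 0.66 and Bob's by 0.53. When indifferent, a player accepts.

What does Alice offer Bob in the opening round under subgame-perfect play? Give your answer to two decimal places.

21.94

Round 4 (Bob proposes): rejection yields 0 for Alice; Bob offers 0 and keeps 60.
Round 3 (Alice proposes): Bob can get 60 next round, worth 0.53 × 60 = 31.8 now; Alice offers that and keeps 28.2.
Round 2 (Bob proposes): Alice can get 28.2 next round, worth 0.66 × 28.2 = 18.612 now. Bob offers 18.612 and keeps 60 − 18.612 = 41.388.
Round 1 (Alice proposes): Bob can get 41.388 next round, worth 0.53 × 41.388 = 21.93564 now; Alice offers that and keeps 38.06436.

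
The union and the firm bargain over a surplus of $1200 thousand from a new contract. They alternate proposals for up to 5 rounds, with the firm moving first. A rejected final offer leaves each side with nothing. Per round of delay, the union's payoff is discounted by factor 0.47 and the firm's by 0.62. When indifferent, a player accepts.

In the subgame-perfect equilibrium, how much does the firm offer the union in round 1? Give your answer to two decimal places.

276.77

Round 5 (the firm proposes): rejection yields 0 for the union; the firm offers 0 and keeps 1200.
Round 4 (the union proposes): the firm can get 1200 next round, worth 0.62 × 1200 = 744 now; the union offers that and keeps 456.
Round 3 (the firm proposes): the union can get 456 next round, worth 0.47 × 456 = 214.32 now, so the firm offers 214.32, keeping 985.68.
Round 2 (the union proposes): the firm can get 985.68 next round, worth 0.62 × 985.68 = 611.1216 now. The union offers 611.1216 and keeps 1200 − 611.1216 = 588.8784.
Round 1 (the firm proposes): the union can get 588.8784 next round, worth 0.47 × 588.8784 = 276.772848 now; the firm offers that and keeps 923.227152.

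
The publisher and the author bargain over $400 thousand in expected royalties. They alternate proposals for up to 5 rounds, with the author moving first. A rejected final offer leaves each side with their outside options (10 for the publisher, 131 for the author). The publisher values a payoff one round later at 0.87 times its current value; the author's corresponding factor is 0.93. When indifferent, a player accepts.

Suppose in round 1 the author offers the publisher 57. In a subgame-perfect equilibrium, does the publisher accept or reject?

Round 5 (the author proposes): the publisher gets 10 if talks fail, so the author offers 10 and keeps 390.
Round 4 (the publisher proposes): the author can get 390 next round, worth 0.93 × 390 = 362.7 now; the publisher offers that and keeps 37.3.
Round 3 (the author proposes): the publisher can get 37.3 next round, worth 0.87 × 37.3 = 32.451 now. The author offers 32.451 and keeps 400 − 32.451 = 367.549.
Round 2 (the publisher proposes): the author can get 367.549 next round, worth 0.93 × 367.549 = 341.82057 now. The publisher offers 341.82057 and keeps 400 − 341.82057 = 58.17943.
So by rejecting in round 1, the publisher gets 58.17943 next round, worth 0.87 × 58.17943 = 50.6161041 now.
Offer 57 ≥ 50.6161041, so the publisher accepts.

Accept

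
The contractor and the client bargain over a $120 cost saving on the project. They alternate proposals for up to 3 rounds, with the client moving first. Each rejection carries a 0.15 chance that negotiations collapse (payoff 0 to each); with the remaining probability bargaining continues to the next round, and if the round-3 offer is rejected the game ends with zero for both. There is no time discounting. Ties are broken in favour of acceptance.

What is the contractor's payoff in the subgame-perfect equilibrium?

15.3

Round 3 (the client proposes): rejection yields 0 for the contractor; the client offers 0 and keeps 120.
Round 2 (the contractor proposes): rejecting gives the client an expected 0.85 × 120 = 102, so the contractor offers 102, keeping 18.
Round 1 (the client proposes): rejecting gives the contractor an expected 0.85 × 18 = 15.3, so the client offers 15.3, keeping 104.7.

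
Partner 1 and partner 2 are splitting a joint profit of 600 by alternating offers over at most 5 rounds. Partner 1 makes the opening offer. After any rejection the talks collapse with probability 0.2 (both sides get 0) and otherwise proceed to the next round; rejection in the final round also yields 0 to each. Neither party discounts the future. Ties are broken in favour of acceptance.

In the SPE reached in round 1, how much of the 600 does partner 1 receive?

442.56

By backward induction:
Round 5 (partner 1 proposes): rejection yields 0 for partner 2; partner 1 offers 0 and keeps 600.
Round 4 (partner 2 proposes): rejecting gives partner 1 an expected 0.8 × 600 = 480; partner 2 offers that and keeps 120.
Round 3 (partner 1 proposes): rejecting gives partner 2 an expected 0.8 × 120 = 96, so partner 1 offers 96, keeping 504.
Round 2 (partner 2 proposes): rejecting gives partner 1 an expected 0.8 × 504 = 403.2, so partner 2 offers 403.2, keeping 196.8.
Round 1 (partner 1 proposes): rejecting gives partner 2 an expected 0.8 × 196.8 = 157.44. Partner 1 offers 157.44 and keeps 600 − 157.44 = 442.56.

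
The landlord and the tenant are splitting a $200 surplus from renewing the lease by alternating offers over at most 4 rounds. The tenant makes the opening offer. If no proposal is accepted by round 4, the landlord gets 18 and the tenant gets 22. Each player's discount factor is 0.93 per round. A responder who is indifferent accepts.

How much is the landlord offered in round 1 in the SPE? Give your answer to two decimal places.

156.20

Solve by backward induction from round 4.
Round 4 (the landlord proposes): the tenant gets 22 if talks fail, so the landlord offers 22 and keeps 178.
Round 3 (the tenant proposes): the landlord can get 178 next round, worth 0.93 × 178 = 165.54 now, so the tenant offers 165.54, keeping 34.46.
Round 2 (the landlord proposes): the tenant can get 34.46 next round, worth 0.93 × 34.46 = 32.0478 now. The landlord offers 32.0478 and keeps 200 − 32.0478 = 167.9522.
Round 1 (the tenant proposes): the landlord can get 167.9522 next round, worth 0.93 × 167.9522 = 156.195546 now, so the tenant offers 156.195546, keeping 43.804454.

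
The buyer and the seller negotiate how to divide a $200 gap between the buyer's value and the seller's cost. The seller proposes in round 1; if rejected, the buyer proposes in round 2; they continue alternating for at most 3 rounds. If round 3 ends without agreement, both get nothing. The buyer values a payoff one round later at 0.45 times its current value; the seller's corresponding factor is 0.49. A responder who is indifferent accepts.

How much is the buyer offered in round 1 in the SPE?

Round 3 (the seller proposes): rejection yields 0 for the buyer; the seller offers 0 and keeps 200.
Round 2 (the buyer proposes): the seller can get 200 next round, worth 0.49 × 200 = 98 now. The buyer offers 98 and keeps 200 − 98 = 102.
Round 1 (the seller proposes): the buyer can get 102 next round, worth 0.45 × 102 = 45.9 now; the seller offers that and keeps 154.1.

45.9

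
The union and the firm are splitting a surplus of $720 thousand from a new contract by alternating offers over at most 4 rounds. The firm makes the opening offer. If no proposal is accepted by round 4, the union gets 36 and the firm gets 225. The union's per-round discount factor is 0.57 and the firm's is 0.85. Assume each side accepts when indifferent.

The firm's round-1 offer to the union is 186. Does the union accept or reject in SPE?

Reject

Round 4 (the union proposes): the firm gets 225 if talks fail, so the union offers 225 and keeps 495.
Round 3 (the firm proposes): the union can get 495 next round, worth 0.57 × 495 = 282.15 now; the firm offers that and keeps 437.85.
Round 2 (the union proposes): the firm can get 437.85 next round, worth 0.85 × 437.85 = 372.1725 now, so the union offers 372.1725, keeping 347.8275.
So by rejecting in round 1, the union gets 347.8275 next round, worth 0.57 × 347.8275 = 198.261675 now.
Offer 186 < 198.261675, so the union rejects.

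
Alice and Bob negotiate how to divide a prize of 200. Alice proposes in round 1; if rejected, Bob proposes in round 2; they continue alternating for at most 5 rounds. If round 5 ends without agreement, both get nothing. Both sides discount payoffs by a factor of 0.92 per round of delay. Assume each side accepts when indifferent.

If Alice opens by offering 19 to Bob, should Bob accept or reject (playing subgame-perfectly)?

Work out Bob's continuation value if the offer is rejected.
Round 5 (Alice proposes): rejection yields 0 for Bob; Alice offers 0 and keeps 200.
Round 4 (Bob proposes): Alice can get 200 next round, worth 0.92 × 200 = 184 now. Bob offers 184 and keeps 200 − 184 = 16.
Round 3 (Alice proposes): Bob can get 16 next round, worth 0.92 × 16 = 14.72 now. Alice offers 14.72 and keeps 200 − 14.72 = 185.28.
Round 2 (Bob proposes): Alice can get 185.28 next round, worth 0.92 × 185.28 = 170.4576 now; Bob offers that and keeps 29.5424.
So by rejecting in round 1, Bob gets 29.5424 next round, worth 0.92 × 29.5424 = 27.179008 now.
Offer 19 < 27.179008, so Bob rejects.

Reject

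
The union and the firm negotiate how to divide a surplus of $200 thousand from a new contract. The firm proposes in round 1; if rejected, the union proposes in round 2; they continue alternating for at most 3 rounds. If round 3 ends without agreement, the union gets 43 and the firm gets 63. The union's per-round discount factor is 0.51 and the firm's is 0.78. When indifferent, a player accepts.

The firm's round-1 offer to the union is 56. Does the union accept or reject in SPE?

Round 3 (the firm proposes): the union gets 43 if talks fail, so the firm offers 43 and keeps 157.
Round 2 (the union proposes): the firm can get 157 next round, worth 0.78 × 157 = 122.46 now, so the union offers 122.46, keeping 77.54.
So by rejecting in round 1, the union gets 77.54 next round, worth 0.51 × 77.54 = 39.5454 now.
Offer 56 ≥ 39.5454, so the union accepts.

Accept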